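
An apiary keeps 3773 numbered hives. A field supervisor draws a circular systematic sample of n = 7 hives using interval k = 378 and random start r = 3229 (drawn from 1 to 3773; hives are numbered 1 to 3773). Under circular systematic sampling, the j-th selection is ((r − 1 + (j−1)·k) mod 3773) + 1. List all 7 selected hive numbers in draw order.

Selection 1: 3229
Selection 2: 3229 + 378 = 3607
Selection 3: 3607 + 378 = 3985 → 3985 − 3773 = 212
Selection 4: 212 + 378 = 590
Selection 5: 590 + 378 = 968
Selection 6: 968 + 378 = 1346
Selection 7: 1346 + 378 = 1724

3229, 3607, 212, 590, 968, 1346, 1724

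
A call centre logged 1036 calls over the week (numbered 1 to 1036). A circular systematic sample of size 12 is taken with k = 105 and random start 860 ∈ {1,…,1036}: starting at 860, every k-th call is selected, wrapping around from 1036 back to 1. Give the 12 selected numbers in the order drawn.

Selection 1: 860
Selection 2: 860 + 105 = 965
Selection 3: 965 + 105 = 1070 → 1070 − 1036 = 34
Selection 4: 34 + 105 = 139
Selection 5: 139 + 105 = 244
Selection 6: 244 + 105 = 349
Selection 7: 349 + 105 = 454
Selection 8: 454 + 105 = 559
Selection 9: 559 + 105 = 664
Selection 10: 664 + 105 = 769
Selection 11: 769 + 105 = 874
Selection 12: 874 + 105 = 979

860, 965, 34, 139, 244, 349, 454, 559, 664, 769, 874, 979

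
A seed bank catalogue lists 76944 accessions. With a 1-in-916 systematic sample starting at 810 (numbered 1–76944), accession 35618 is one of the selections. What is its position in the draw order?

39

k = 916
position = (35618 − 810)/916 + 1 = 34808/916 + 1 = 38 + 1 = 39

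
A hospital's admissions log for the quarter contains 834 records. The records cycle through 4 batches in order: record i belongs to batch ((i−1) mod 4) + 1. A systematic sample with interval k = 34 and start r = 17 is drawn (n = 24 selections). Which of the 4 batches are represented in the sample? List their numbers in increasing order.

1, 3

Consecutive selections differ by k = 34, so their batch numbers differ by 34 mod 4 = 2.
gcd(34, 4) = 2, so the sample visits 4/2 = 2 distinct residues mod 4.
Start 17 is batch 1; the batches hit are 1, 3.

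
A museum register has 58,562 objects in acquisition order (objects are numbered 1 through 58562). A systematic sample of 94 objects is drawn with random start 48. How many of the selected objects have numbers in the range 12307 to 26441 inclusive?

k = 58562/94 = 623
First selection ≥ 12307: 48 + ⌈(12307−48)/623⌉·623 = 48 + 20×623 = 12508
Last selection ≤ 26441: 48 + ⌊(26441−48)/623⌋·623 = 48 + 42×623 = 26214
Count = 42 − 20 + 1 = 23

23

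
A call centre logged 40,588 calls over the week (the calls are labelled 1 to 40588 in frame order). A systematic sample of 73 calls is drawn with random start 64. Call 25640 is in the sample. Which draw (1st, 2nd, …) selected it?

47

k = 40588/73 = 556
position = (25640 − 64)/556 + 1 = 25576/556 + 1 = 46 + 1 = 47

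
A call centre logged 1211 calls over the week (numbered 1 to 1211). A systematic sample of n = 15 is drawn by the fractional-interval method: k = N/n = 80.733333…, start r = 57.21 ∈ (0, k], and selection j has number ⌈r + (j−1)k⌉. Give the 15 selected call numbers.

58, 138, 219, 300, 381, 461, 542, 623, 704, 784, 865, 946, 1027, 1107, 1188

j=1: r + 0k = 57.21 → ⌈·⌉ = 58
j=2: r + 1k = 137.943333… → ⌈·⌉ = 138
j=3: r + 2k = 218.676666… → ⌈·⌉ = 219
j=4: r + 3k = 299.41 → ⌈·⌉ = 300
j=5: r + 4k = 380.143333… → ⌈·⌉ = 381
j=6: r + 5k = 460.876666… → ⌈·⌉ = 461
j=7: r + 6k = 541.61 → ⌈·⌉ = 542
j=8: r + 7k = 622.343333… → ⌈·⌉ = 623
j=9: r + 8k = 703.076666… → ⌈·⌉ = 704
j=10: r + 9k = 783.81 → ⌈·⌉ = 784
j=11: r + 10k = 864.543333… → ⌈·⌉ = 865
j=12: r + 11k = 945.276666… → ⌈·⌉ = 946
j=13: r + 12k = 1026.01 → ⌈·⌉ = 1027
j=14: r + 13k = 1106.743333… → ⌈·⌉ = 1107
j=15: r + 14k = 1187.476666… → ⌈·⌉ = 1188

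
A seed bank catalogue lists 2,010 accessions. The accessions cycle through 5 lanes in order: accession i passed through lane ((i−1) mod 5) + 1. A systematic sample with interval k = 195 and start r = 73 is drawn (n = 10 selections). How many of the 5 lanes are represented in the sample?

Consecutive selections differ by k = 195, so their lane numbers differ by 195 mod 5 = 0.
gcd(195, 5) = 5, so the sample visits 5/5 = 1 distinct residues mod 5.
Start 73 is lane 3; the lanes hit are 3.

1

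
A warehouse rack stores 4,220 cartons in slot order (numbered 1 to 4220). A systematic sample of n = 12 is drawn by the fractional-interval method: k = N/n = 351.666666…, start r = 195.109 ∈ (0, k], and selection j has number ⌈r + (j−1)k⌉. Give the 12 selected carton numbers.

j=1: r + 0k = 195.109 → ⌈·⌉ = 196
j=2: r + 1k = 546.775666… → ⌈·⌉ = 547
j=3: r + 2k = 898.442333… → ⌈·⌉ = 899
j=4: r + 3k = 1250.109 → ⌈·⌉ = 1251
j=5: r + 4k = 1601.775666… → ⌈·⌉ = 1602
j=6: r + 5k = 1953.442333… → ⌈·⌉ = 1954
j=7: r + 6k = 2305.109 → ⌈·⌉ = 2306
j=8: r + 7k = 2656.775666… → ⌈·⌉ = 2657
j=9: r + 8k = 3008.442333… → ⌈·⌉ = 3009
j=10: r + 9k = 3360.109 → ⌈·⌉ = 3361
j=11: r + 10k = 3711.775666… → ⌈·⌉ = 3712
j=12: r + 11k = 4063.442333… → ⌈·⌉ = 4064

196, 547, 899, 1251, 1602, 1954, 2306, 2657, 3009, 3361, 3712, 4064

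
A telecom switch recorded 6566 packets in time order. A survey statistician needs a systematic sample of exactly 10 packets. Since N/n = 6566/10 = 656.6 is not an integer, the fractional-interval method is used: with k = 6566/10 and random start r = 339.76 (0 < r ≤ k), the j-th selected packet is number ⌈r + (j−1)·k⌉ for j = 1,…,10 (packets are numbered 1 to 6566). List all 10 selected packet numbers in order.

340, 997, 1653, 2310, 2967, 3623, 4280, 4936, 5593, 6250

j=1: r + 0k = 339.76 → ⌈·⌉ = 340
j=2: r + 1k = 996.36 → ⌈·⌉ = 997
j=3: r + 2k = 1652.96 → ⌈·⌉ = 1653
j=4: r + 3k = 2309.56 → ⌈·⌉ = 2310
j=5: r + 4k = 2966.16 → ⌈·⌉ = 2967
j=6: r + 5k = 3622.76 → ⌈·⌉ = 3623
j=7: r + 6k = 4279.36 → ⌈·⌉ = 4280
j=8: r + 7k = 4935.96 → ⌈·⌉ = 4936
j=9: r + 8k = 5592.56 → ⌈·⌉ = 5593
j=10: r + 9k = 6249.16 → ⌈·⌉ = 6250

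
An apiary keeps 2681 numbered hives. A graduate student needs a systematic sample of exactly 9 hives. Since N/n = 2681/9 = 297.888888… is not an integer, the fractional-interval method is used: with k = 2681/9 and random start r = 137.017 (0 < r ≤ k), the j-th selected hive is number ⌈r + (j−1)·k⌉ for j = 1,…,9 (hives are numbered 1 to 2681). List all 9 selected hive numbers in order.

138, 435, 733, 1031, 1329, 1627, 1925, 2223, 2521

j=1: r + 0k = 137.017 → ⌈·⌉ = 138
j=2: r + 1k = 434.905888… → ⌈·⌉ = 435
j=3: r + 2k = 732.794777… → ⌈·⌉ = 733
j=4: r + 3k = 1030.683666… → ⌈·⌉ = 1031
j=5: r + 4k = 1328.572555… → ⌈·⌉ = 1329
j=6: r + 5k = 1626.461444… → ⌈·⌉ = 1627
j=7: r + 6k = 1924.350333… → ⌈·⌉ = 1925
j=8: r + 7k = 2222.239222… → ⌈·⌉ = 2223
j=9: r + 8k = 2520.128111… → ⌈·⌉ = 2521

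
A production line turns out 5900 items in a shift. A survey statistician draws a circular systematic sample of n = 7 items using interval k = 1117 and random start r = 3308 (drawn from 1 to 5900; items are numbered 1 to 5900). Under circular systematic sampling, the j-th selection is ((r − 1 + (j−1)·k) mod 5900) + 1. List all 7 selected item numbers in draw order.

Selection 1: 3308
Selection 2: 3308 + 1117 = 4425
Selection 3: 4425 + 1117 = 5542
Selection 4: 5542 + 1117 = 6659 → 6659 − 5900 = 759
Selection 5: 759 + 1117 = 1876
Selection 6: 1876 + 1117 = 2993
Selection 7: 2993 + 1117 = 4110

3308, 4425, 5542, 759, 1876, 2993, 4110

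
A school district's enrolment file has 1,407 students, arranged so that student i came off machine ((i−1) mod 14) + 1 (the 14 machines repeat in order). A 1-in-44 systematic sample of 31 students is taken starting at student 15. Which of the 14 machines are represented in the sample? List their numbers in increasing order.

1, 3, 5, 7, 9, 11, 13

Consecutive selections differ by k = 44, so their machine numbers differ by 44 mod 14 = 2.
gcd(44, 14) = 2, so the sample visits 14/2 = 7 distinct residues mod 14.
Start 15 is machine 1; the machines hit are 1, 3, 5, 7, 9, 11, 13.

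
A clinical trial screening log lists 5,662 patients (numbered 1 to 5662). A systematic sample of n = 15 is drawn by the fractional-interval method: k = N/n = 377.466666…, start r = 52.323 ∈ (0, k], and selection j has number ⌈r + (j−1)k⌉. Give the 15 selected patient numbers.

j=1: r + 0k = 52.323 → ⌈·⌉ = 53
j=2: r + 1k = 429.789666… → ⌈·⌉ = 430
j=3: r + 2k = 807.256333… → ⌈·⌉ = 808
j=4: r + 3k = 1184.723 → ⌈·⌉ = 1185
j=5: r + 4k = 1562.189666… → ⌈·⌉ = 1563
j=6: r + 5k = 1939.656333… → ⌈·⌉ = 1940
j=7: r + 6k = 2317.123 → ⌈·⌉ = 2318
j=8: r + 7k = 2694.589666… → ⌈·⌉ = 2695
j=9: r + 8k = 3072.056333… → ⌈·⌉ = 3073
j=10: r + 9k = 3449.523 → ⌈·⌉ = 3450
j=11: r + 10k = 3826.989666… → ⌈·⌉ = 3827
j=12: r + 11k = 4204.456333… → ⌈·⌉ = 4205
j=13: r + 12k = 4581.923 → ⌈·⌉ = 4582
j=14: r + 13k = 4959.389666… → ⌈·⌉ = 4960
j=15: r + 14k = 5336.856333… → ⌈·⌉ = 5337

53, 430, 808, 1185, 1563, 1940, 2318, 2695, 3073, 3450, 3827, 4205, 4582, 4960, 5337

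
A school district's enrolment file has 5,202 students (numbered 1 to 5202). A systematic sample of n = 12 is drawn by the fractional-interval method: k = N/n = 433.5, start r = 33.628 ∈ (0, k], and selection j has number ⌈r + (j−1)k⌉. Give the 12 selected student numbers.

j=1: r + 0k = 33.628 → ⌈·⌉ = 34
j=2: r + 1k = 467.128 → ⌈·⌉ = 468
j=3: r + 2k = 900.628 → ⌈·⌉ = 901
j=4: r + 3k = 1334.128 → ⌈·⌉ = 1335
j=5: r + 4k = 1767.628 → ⌈·⌉ = 1768
j=6: r + 5k = 2201.128 → ⌈·⌉ = 2202
j=7: r + 6k = 2634.628 → ⌈·⌉ = 2635
j=8: r + 7k = 3068.128 → ⌈·⌉ = 3069
j=9: r + 8k = 3501.628 → ⌈·⌉ = 3502
j=10: r + 9k = 3935.128 → ⌈·⌉ = 3936
j=11: r + 10k = 4368.628 → ⌈·⌉ = 4369
j=12: r + 11k = 4802.128 → ⌈·⌉ = 4803

34, 468, 901, 1335, 1768, 2202, 2635, 3069, 3502, 3936, 4369, 4803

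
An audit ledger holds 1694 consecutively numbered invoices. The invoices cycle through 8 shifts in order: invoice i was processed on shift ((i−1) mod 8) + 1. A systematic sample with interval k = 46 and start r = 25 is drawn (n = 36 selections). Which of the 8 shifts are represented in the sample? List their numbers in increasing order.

Consecutive selections differ by k = 46, so their shift numbers differ by 46 mod 8 = 6.
gcd(46, 8) = 2, so the sample visits 8/2 = 4 distinct residues mod 8.
Start 25 is shift 1; the shifts hit are 1, 3, 5, 7.

1, 3, 5, 7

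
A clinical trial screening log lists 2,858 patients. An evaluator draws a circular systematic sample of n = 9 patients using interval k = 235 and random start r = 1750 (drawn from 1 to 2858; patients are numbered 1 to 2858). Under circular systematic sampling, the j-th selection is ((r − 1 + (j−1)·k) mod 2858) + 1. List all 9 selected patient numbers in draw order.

Selection 1: 1750
Selection 2: 1750 + 235 = 1985
Selection 3: 1985 + 235 = 2220
Selection 4: 2220 + 235 = 2455
Selection 5: 2455 + 235 = 2690
Selection 6: 2690 + 235 = 2925 → 2925 − 2858 = 67
Selection 7: 67 + 235 = 302
Selection 8: 302 + 235 = 537
Selection 9: 537 + 235 = 772

1750, 1985, 2220, 2455, 2690, 67, 302, 537, 772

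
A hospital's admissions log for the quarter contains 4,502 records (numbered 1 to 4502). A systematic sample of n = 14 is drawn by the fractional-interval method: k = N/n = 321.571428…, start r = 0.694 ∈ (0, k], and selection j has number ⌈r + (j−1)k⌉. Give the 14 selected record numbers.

1, 323, 644, 966, 1287, 1609, 1931, 2252, 2574, 2895, 3217, 3538, 3860, 4182

j=1: r + 0k = 0.694 → ⌈·⌉ = 1
j=2: r + 1k = 322.265428… → ⌈·⌉ = 323
j=3: r + 2k = 643.836857… → ⌈·⌉ = 644
j=4: r + 3k = 965.408285… → ⌈·⌉ = 966
j=5: r + 4k = 1286.979714… → ⌈·⌉ = 1287
j=6: r + 5k = 1608.551142… → ⌈·⌉ = 1609
j=7: r + 6k = 1930.122571… → ⌈·⌉ = 1931
j=8: r + 7k = 2251.694 → ⌈·⌉ = 2252
j=9: r + 8k = 2573.265428… → ⌈·⌉ = 2574
j=10: r + 9k = 2894.836857… → ⌈·⌉ = 2895
j=11: r + 10k = 3216.408285… → ⌈·⌉ = 3217
j=12: r + 11k = 3537.979714… → ⌈·⌉ = 3538
j=13: r + 12k = 3859.551142… → ⌈·⌉ = 3860
j=14: r + 13k = 4181.122571… → ⌈·⌉ = 4182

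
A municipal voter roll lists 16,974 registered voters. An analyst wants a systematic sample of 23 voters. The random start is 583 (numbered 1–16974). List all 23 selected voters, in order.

k = N/n = 16974/23 = 738
voter 1: 583
voter 2: 583 + 738 = 1321
voter 3: 1321 + 738 = 2059
voter 4: 2059 + 738 = 2797
voter 5: 2797 + 738 = 3535
voter 6: 3535 + 738 = 4273
voter 7: 4273 + 738 = 5011
voter 8: 5011 + 738 = 5749
voter 9: 5749 + 738 = 6487
voter 10: 6487 + 738 = 7225
voter 11: 7225 + 738 = 7963
voter 12: 7963 + 738 = 8701
voter 13: 8701 + 738 = 9439
voter 14: 9439 + 738 = 10177
voter 15: 10177 + 738 = 10915
voter 16: 10915 + 738 = 11653
voter 17: 11653 + 738 = 12391
voter 18: 12391 + 738 = 13129
voter 19: 13129 + 738 = 13867
voter 20: 13867 + 738 = 14605
voter 21: 14605 + 738 = 15343
voter 22: 15343 + 738 = 16081
voter 23: 16081 + 738 = 16819

583, 1321, 2059, 2797, 3535, 4273, 5011, 5749, 6487, 7225, 7963, 8701, 9439, 10177, 10915, 11653, 12391, 13129, 13867, 14605, 15343, 16081, 16819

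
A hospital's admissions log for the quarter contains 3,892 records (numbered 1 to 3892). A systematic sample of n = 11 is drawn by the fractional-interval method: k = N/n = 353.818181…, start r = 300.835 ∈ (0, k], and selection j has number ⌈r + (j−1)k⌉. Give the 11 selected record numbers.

301, 655, 1009, 1363, 1717, 2070, 2424, 2778, 3132, 3486, 3840

j=1: r + 0k = 300.835 → ⌈·⌉ = 301
j=2: r + 1k = 654.653181… → ⌈·⌉ = 655
j=3: r + 2k = 1008.471363… → ⌈·⌉ = 1009
j=4: r + 3k = 1362.289545… → ⌈·⌉ = 1363
j=5: r + 4k = 1716.107727… → ⌈·⌉ = 1717
j=6: r + 5k = 2069.925909… → ⌈·⌉ = 2070
j=7: r + 6k = 2423.744090… → ⌈·⌉ = 2424
j=8: r + 7k = 2777.562272… → ⌈·⌉ = 2778
j=9: r + 8k = 3131.380454… → ⌈·⌉ = 3132
j=10: r + 9k = 3485.198636… → ⌈·⌉ = 3486
j=11: r + 10k = 3839.016818… → ⌈·⌉ = 3840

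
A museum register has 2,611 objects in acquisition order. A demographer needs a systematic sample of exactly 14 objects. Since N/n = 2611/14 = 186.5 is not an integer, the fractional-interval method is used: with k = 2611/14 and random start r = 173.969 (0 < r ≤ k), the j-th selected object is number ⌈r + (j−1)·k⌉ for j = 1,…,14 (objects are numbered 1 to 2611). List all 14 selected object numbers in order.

174, 361, 547, 734, 920, 1107, 1293, 1480, 1666, 1853, 2039, 2226, 2412, 2599

j=1: r + 0k = 173.969 → ⌈·⌉ = 174
j=2: r + 1k = 360.469 → ⌈·⌉ = 361
j=3: r + 2k = 546.969 → ⌈·⌉ = 547
j=4: r + 3k = 733.469 → ⌈·⌉ = 734
j=5: r + 4k = 919.969 → ⌈·⌉ = 920
j=6: r + 5k = 1106.469 → ⌈·⌉ = 1107
j=7: r + 6k = 1292.969 → ⌈·⌉ = 1293
j=8: r + 7k = 1479.469 → ⌈·⌉ = 1480
j=9: r + 8k = 1665.969 → ⌈·⌉ = 1666
j=10: r + 9k = 1852.469 → ⌈·⌉ = 1853
j=11: r + 10k = 2038.969 → ⌈·⌉ = 2039
j=12: r + 11k = 2225.469 → ⌈·⌉ = 2226
j=13: r + 12k = 2411.969 → ⌈·⌉ = 2412
j=14: r + 13k = 2598.469 → ⌈·⌉ = 2599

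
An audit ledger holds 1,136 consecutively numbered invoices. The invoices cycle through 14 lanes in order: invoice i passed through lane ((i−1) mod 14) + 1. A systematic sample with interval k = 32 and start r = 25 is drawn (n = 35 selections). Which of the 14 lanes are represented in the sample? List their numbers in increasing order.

1, 3, 5, 7, 9, 11, 13

Consecutive selections differ by k = 32, so their lane numbers differ by 32 mod 14 = 4.
gcd(32, 14) = 2, so the sample visits 14/2 = 7 distinct residues mod 14.
Start 25 is lane 11; the lanes hit are 1, 3, 5, 7, 9, 11, 13.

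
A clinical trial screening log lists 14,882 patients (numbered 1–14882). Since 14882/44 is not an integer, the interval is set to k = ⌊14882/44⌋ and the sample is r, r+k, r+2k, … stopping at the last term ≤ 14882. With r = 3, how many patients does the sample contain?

45

k = ⌊14882/44⌋ = 338
Achieved size = ⌊(14882 − 3)/338⌋ + 1 = ⌊14879/338⌋ + 1 = 44 + 1 = 45
(last selection: 3 + 44×338 = 14875 ≤ 14882; next would be 15213 > 14882)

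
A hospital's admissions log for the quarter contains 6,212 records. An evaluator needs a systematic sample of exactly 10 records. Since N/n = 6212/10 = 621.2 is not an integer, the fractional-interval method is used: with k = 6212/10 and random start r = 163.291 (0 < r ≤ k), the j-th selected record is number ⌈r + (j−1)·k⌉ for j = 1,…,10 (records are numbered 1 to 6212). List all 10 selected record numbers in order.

164, 785, 1406, 2027, 2649, 3270, 3891, 4512, 5133, 5755

j=1: r + 0k = 163.291 → ⌈·⌉ = 164
j=2: r + 1k = 784.491 → ⌈·⌉ = 785
j=3: r + 2k = 1405.691 → ⌈·⌉ = 1406
j=4: r + 3k = 2026.891 → ⌈·⌉ = 2027
j=5: r + 4k = 2648.091 → ⌈·⌉ = 2649
j=6: r + 5k = 3269.291 → ⌈·⌉ = 3270
j=7: r + 6k = 3890.491 → ⌈·⌉ = 3891
j=8: r + 7k = 4511.691 → ⌈·⌉ = 4512
j=9: r + 8k = 5132.891 → ⌈·⌉ = 5133
j=10: r + 9k = 5754.091 → ⌈·⌉ = 5755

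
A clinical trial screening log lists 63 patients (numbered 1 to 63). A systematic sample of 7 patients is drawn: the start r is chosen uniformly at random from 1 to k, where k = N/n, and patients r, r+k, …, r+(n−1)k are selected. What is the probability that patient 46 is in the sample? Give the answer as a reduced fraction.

1/9

k = 63/7 = 9.
Patient 46 is selected iff r ≡ 46 (mod 9); exactly one such r in {1,…,9}.
Inclusion probability = 1/9.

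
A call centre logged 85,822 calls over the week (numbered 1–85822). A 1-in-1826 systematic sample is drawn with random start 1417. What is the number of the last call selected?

k = 1826
47th selection = r + (47−1)·k = 1417 + 46×1826 = 1417 + 83996 = 85413

85413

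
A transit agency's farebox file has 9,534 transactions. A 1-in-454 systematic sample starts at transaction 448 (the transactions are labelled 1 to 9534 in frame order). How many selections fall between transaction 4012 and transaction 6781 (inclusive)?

6

k = 454
First selection ≥ 4012: 448 + ⌈(4012−448)/454⌉·454 = 448 + 8×454 = 4080
Last selection ≤ 6781: 448 + ⌊(6781−448)/454⌋·454 = 448 + 13×454 = 6350
Count = 13 − 8 + 1 = 6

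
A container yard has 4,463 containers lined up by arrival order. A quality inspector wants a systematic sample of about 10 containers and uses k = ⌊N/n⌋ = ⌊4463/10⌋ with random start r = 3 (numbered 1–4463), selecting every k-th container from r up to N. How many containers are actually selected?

k = ⌊4463/10⌋ = 446
Achieved size = ⌊(4463 − 3)/446⌋ + 1 = ⌊4460/446⌋ + 1 = 10 + 1 = 11
(last selection: 3 + 10×446 = 4463 ≤ 4463; next would be 4909 > 4463)

11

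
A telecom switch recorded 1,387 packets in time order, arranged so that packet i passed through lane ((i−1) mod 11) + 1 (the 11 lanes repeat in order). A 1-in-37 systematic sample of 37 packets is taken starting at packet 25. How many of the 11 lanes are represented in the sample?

11

Consecutive selections differ by k = 37, so their lane numbers differ by 37 mod 11 = 4.
gcd(37, 11) = 1, so the sample visits 11/1 = 11 distinct residues mod 11.
Start 25 is lane 3; the lanes hit are 1, 2, 3, 4, 5, 6, 7, 8, 9, 10, 11.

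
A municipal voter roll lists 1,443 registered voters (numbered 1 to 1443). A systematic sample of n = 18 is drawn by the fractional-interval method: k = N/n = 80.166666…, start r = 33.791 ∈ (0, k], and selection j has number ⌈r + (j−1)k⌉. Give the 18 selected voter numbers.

j=1: r + 0k = 33.791 → ⌈·⌉ = 34
j=2: r + 1k = 113.957666… → ⌈·⌉ = 114
j=3: r + 2k = 194.124333… → ⌈·⌉ = 195
j=4: r + 3k = 274.291 → ⌈·⌉ = 275
j=5: r + 4k = 354.457666… → ⌈·⌉ = 355
j=6: r + 5k = 434.624333… → ⌈·⌉ = 435
j=7: r + 6k = 514.791 → ⌈·⌉ = 515
j=8: r + 7k = 594.957666… → ⌈·⌉ = 595
j=9: r + 8k = 675.124333… → ⌈·⌉ = 676
j=10: r + 9k = 755.291 → ⌈·⌉ = 756
j=11: r + 10k = 835.457666… → ⌈·⌉ = 836
j=12: r + 11k = 915.624333… → ⌈·⌉ = 916
j=13: r + 12k = 995.791 → ⌈·⌉ = 996
j=14: r + 13k = 1075.957666… → ⌈·⌉ = 1076
j=15: r + 14k = 1156.124333… → ⌈·⌉ = 1157
j=16: r + 15k = 1236.291 → ⌈·⌉ = 1237
j=17: r + 16k = 1316.457666… → ⌈·⌉ = 1317
j=18: r + 17k = 1396.624333… → ⌈·⌉ = 1397

34, 114, 195, 275, 355, 435, 515, 595, 676, 756, 836, 916, 996, 1076, 1157, 1237, 1317, 1397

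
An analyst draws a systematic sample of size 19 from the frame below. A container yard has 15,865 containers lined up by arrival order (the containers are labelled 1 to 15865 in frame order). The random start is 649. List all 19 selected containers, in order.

649, 1484, 2319, 3154, 3989, 4824, 5659, 6494, 7329, 8164, 8999, 9834, 10669, 11504, 12339, 13174, 14009, 14844, 15679

k = N/n = 15865/19 = 835
container 1: 649
container 2: 649 + 835 = 1484
container 3: 1484 + 835 = 2319
container 4: 2319 + 835 = 3154
container 5: 3154 + 835 = 3989
container 6: 3989 + 835 = 4824
container 7: 4824 + 835 = 5659
container 8: 5659 + 835 = 6494
container 9: 6494 + 835 = 7329
container 10: 7329 + 835 = 8164
container 11: 8164 + 835 = 8999
container 12: 8999 + 835 = 9834
container 13: 9834 + 835 = 10669
container 14: 10669 + 835 = 11504
container 15: 11504 + 835 = 12339
container 16: 12339 + 835 = 13174
container 17: 13174 + 835 = 14009
container 18: 14009 + 835 = 14844
container 19: 14844 + 835 = 15679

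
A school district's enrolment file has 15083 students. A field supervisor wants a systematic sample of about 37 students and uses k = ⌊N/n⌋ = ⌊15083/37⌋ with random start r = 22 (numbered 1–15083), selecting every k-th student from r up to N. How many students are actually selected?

38

k = ⌊15083/37⌋ = 407
Achieved size = ⌊(15083 − 22)/407⌋ + 1 = ⌊15061/407⌋ + 1 = 37 + 1 = 38
(last selection: 22 + 37×407 = 15081 ≤ 15083; next would be 15488 > 15083)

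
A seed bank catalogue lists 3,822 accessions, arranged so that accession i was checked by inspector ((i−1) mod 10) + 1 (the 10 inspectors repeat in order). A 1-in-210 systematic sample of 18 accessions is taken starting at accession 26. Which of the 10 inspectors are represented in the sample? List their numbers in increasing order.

6

Consecutive selections differ by k = 210, so their inspector numbers differ by 210 mod 10 = 0.
gcd(210, 10) = 10, so the sample visits 10/10 = 1 distinct residues mod 10.
Start 26 is inspector 6; the inspectors hit are 6.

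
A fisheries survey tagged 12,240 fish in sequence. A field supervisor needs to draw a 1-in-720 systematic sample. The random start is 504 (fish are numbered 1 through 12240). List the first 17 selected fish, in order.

504, 1224, 1944, 2664, 3384, 4104, 4824, 5544, 6264, 6984, 7704, 8424, 9144, 9864, 10584, 11304, 12024

fish 1: 504
fish 2: 504 + 720 = 1224
fish 3: 1224 + 720 = 1944
fish 4: 1944 + 720 = 2664
fish 5: 2664 + 720 = 3384
fish 6: 3384 + 720 = 4104
fish 7: 4104 + 720 = 4824
fish 8: 4824 + 720 = 5544
fish 9: 5544 + 720 = 6264
fish 10: 6264 + 720 = 6984
fish 11: 6984 + 720 = 7704
fish 12: 7704 + 720 = 8424
fish 13: 8424 + 720 = 9144
fish 14: 9144 + 720 = 9864
fish 15: 9864 + 720 = 10584
fish 16: 10584 + 720 = 11304
fish 17: 11304 + 720 = 12024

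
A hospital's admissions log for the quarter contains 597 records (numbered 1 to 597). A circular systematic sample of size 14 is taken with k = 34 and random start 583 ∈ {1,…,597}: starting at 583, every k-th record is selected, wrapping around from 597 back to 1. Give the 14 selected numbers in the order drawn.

583, 20, 54, 88, 122, 156, 190, 224, 258, 292, 326, 360, 394, 428

Selection 1: 583
Selection 2: 583 + 34 = 617 → 617 − 597 = 20
Selection 3: 20 + 34 = 54
Selection 4: 54 + 34 = 88
Selection 5: 88 + 34 = 122
Selection 6: 122 + 34 = 156
Selection 7: 156 + 34 = 190
Selection 8: 190 + 34 = 224
Selection 9: 224 + 34 = 258
Selection 10: 258 + 34 = 292
Selection 11: 292 + 34 = 326
Selection 12: 326 + 34 = 360
Selection 13: 360 + 34 = 394
Selection 14: 394 + 34 = 428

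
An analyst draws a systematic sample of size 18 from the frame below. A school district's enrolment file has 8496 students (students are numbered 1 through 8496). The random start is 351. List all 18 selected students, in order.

351, 823, 1295, 1767, 2239, 2711, 3183, 3655, 4127, 4599, 5071, 5543, 6015, 6487, 6959, 7431, 7903, 8375

k = N/n = 8496/18 = 472
student 1: 351
student 2: 351 + 472 = 823
student 3: 823 + 472 = 1295
student 4: 1295 + 472 = 1767
student 5: 1767 + 472 = 2239
student 6: 2239 + 472 = 2711
student 7: 2711 + 472 = 3183
student 8: 3183 + 472 = 3655
student 9: 3655 + 472 = 4127
student 10: 4127 + 472 = 4599
student 11: 4599 + 472 = 5071
student 12: 5071 + 472 = 5543
student 13: 5543 + 472 = 6015
student 14: 6015 + 472 = 6487
student 15: 6487 + 472 = 6959
student 16: 6959 + 472 = 7431
student 17: 7431 + 472 = 7903
student 18: 7903 + 472 = 8375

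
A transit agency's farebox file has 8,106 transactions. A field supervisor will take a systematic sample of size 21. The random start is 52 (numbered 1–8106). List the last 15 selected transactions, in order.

k = N/n = 8106/21 = 386
7th selection = 52 + 6×386 = 2368
8th: 2368 + 386 = 2754
9th: 2754 + 386 = 3140
10th: 3140 + 386 = 3526
11th: 3526 + 386 = 3912
12th: 3912 + 386 = 4298
13th: 4298 + 386 = 4684
14th: 4684 + 386 = 5070
15th: 5070 + 386 = 5456
16th: 5456 + 386 = 5842
17th: 5842 + 386 = 6228
18th: 6228 + 386 = 6614
19th: 6614 + 386 = 7000
20th: 7000 + 386 = 7386
21st: 7386 + 386 = 7772

2368, 2754, 3140, 3526, 3912, 4298, 4684, 5070, 5456, 5842, 6228, 6614, 7000, 7386, 7772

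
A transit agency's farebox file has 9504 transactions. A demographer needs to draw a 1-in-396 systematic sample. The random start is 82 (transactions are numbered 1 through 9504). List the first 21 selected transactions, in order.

82, 478, 874, 1270, 1666, 2062, 2458, 2854, 3250, 3646, 4042, 4438, 4834, 5230, 5626, 6022, 6418, 6814, 7210, 7606, 8002

transaction 1: 82
transaction 2: 82 + 396 = 478
transaction 3: 478 + 396 = 874
transaction 4: 874 + 396 = 1270
transaction 5: 1270 + 396 = 1666
transaction 6: 1666 + 396 = 2062
transaction 7: 2062 + 396 = 2458
transaction 8: 2458 + 396 = 2854
transaction 9: 2854 + 396 = 3250
transaction 10: 3250 + 396 = 3646
transaction 11: 3646 + 396 = 4042
transaction 12: 4042 + 396 = 4438
transaction 13: 4438 + 396 = 4834
transaction 14: 4834 + 396 = 5230
transaction 15: 5230 + 396 = 5626
transaction 16: 5626 + 396 = 6022
transaction 17: 6022 + 396 = 6418
transaction 18: 6418 + 396 = 6814
transaction 19: 6814 + 396 = 7210
transaction 20: 7210 + 396 = 7606
transaction 21: 7606 + 396 = 8002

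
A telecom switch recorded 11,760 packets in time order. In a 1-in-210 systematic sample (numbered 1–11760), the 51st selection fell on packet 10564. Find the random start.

k = 210
r = 10564 − (51−1)×210 = 10564 − 10500 = 64

64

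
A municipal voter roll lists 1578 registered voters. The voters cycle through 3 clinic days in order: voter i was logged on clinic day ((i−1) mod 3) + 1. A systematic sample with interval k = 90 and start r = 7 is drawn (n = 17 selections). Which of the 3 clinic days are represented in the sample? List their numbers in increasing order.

Consecutive selections differ by k = 90, so their clinic day numbers differ by 90 mod 3 = 0.
gcd(90, 3) = 3, so the sample visits 3/3 = 1 distinct residues mod 3.
Start 7 is clinic day 1; the clinic days hit are 1.

1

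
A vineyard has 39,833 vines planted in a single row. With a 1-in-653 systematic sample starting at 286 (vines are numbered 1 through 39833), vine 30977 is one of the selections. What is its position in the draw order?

48

k = 653
position = (30977 − 286)/653 + 1 = 30691/653 + 1 = 47 + 1 = 48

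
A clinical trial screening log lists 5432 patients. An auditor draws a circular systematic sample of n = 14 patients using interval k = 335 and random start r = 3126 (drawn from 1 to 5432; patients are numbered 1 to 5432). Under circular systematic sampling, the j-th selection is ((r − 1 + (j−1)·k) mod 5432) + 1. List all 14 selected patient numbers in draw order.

Selection 1: 3126
Selection 2: 3126 + 335 = 3461
Selection 3: 3461 + 335 = 3796
Selection 4: 3796 + 335 = 4131
Selection 5: 4131 + 335 = 4466
Selection 6: 4466 + 335 = 4801
Selection 7: 4801 + 335 = 5136
Selection 8: 5136 + 335 = 5471 → 5471 − 5432 = 39
Selection 9: 39 + 335 = 374
Selection 10: 374 + 335 = 709
Selection 11: 709 + 335 = 1044
Selection 12: 1044 + 335 = 1379
Selection 13: 1379 + 335 = 1714
Selection 14: 1714 + 335 = 2049

3126, 3461, 3796, 4131, 4466, 4801, 5136, 39, 374, 709, 1044, 1379, 1714, 2049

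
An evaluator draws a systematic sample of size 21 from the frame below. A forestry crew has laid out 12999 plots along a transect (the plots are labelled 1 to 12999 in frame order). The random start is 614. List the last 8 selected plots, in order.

8661, 9280, 9899, 10518, 11137, 11756, 12375, 12994

k = N/n = 12999/21 = 619
14th selection = 614 + 13×619 = 8661
15th: 8661 + 619 = 9280
16th: 9280 + 619 = 9899
17th: 9899 + 619 = 10518
18th: 10518 + 619 = 11137
19th: 11137 + 619 = 11756
20th: 11756 + 619 = 12375
21st: 12375 + 619 = 12994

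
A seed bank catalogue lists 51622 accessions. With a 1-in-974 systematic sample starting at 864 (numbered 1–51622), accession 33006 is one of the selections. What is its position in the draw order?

k = 974
position = (33006 − 864)/974 + 1 = 32142/974 + 1 = 33 + 1 = 34

34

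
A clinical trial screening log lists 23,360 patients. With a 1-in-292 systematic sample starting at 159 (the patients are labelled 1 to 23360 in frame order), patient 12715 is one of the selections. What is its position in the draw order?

44

k = 292
position = (12715 − 159)/292 + 1 = 12556/292 + 1 = 43 + 1 = 44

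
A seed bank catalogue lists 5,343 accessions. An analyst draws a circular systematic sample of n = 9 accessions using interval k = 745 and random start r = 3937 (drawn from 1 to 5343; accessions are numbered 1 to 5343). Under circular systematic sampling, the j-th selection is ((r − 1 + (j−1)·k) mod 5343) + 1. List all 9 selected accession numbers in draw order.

3937, 4682, 84, 829, 1574, 2319, 3064, 3809, 4554

Selection 1: 3937
Selection 2: 3937 + 745 = 4682
Selection 3: 4682 + 745 = 5427 → 5427 − 5343 = 84
Selection 4: 84 + 745 = 829
Selection 5: 829 + 745 = 1574
Selection 6: 1574 + 745 = 2319
Selection 7: 2319 + 745 = 3064
Selection 8: 3064 + 745 = 3809
Selection 9: 3809 + 745 = 4554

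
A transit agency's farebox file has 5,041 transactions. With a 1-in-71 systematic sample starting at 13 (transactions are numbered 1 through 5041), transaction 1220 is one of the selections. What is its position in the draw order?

k = 71
position = (1220 − 13)/71 + 1 = 1207/71 + 1 = 17 + 1 = 18

18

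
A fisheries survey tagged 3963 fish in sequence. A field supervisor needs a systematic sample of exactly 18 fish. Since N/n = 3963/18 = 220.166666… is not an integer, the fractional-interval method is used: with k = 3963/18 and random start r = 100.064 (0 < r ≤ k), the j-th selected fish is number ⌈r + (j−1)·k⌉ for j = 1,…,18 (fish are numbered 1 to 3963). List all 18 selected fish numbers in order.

j=1: r + 0k = 100.064 → ⌈·⌉ = 101
j=2: r + 1k = 320.230666… → ⌈·⌉ = 321
j=3: r + 2k = 540.397333… → ⌈·⌉ = 541
j=4: r + 3k = 760.564 → ⌈·⌉ = 761
j=5: r + 4k = 980.730666… → ⌈·⌉ = 981
j=6: r + 5k = 1200.897333… → ⌈·⌉ = 1201
j=7: r + 6k = 1421.064 → ⌈·⌉ = 1422
j=8: r + 7k = 1641.230666… → ⌈·⌉ = 1642
j=9: r + 8k = 1861.397333… → ⌈·⌉ = 1862
j=10: r + 9k = 2081.564 → ⌈·⌉ = 2082
j=11: r + 10k = 2301.730666… → ⌈·⌉ = 2302
j=12: r + 11k = 2521.897333… → ⌈·⌉ = 2522
j=13: r + 12k = 2742.064 → ⌈·⌉ = 2743
j=14: r + 13k = 2962.230666… → ⌈·⌉ = 2963
j=15: r + 14k = 3182.397333… → ⌈·⌉ = 3183
j=16: r + 15k = 3402.564 → ⌈·⌉ = 3403
j=17: r + 16k = 3622.730666… → ⌈·⌉ = 3623
j=18: r + 17k = 3842.897333… → ⌈·⌉ = 3843

101, 321, 541, 761, 981, 1201, 1422, 1642, 1862, 2082, 2302, 2522, 2743, 2963, 3183, 3403, 3623, 3843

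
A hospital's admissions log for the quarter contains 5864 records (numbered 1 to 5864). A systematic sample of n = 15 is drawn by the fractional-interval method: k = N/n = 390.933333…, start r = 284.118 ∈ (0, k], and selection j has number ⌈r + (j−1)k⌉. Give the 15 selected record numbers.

j=1: r + 0k = 284.118 → ⌈·⌉ = 285
j=2: r + 1k = 675.051333… → ⌈·⌉ = 676
j=3: r + 2k = 1065.984666… → ⌈·⌉ = 1066
j=4: r + 3k = 1456.918 → ⌈·⌉ = 1457
j=5: r + 4k = 1847.851333… → ⌈·⌉ = 1848
j=6: r + 5k = 2238.784666… → ⌈·⌉ = 2239
j=7: r + 6k = 2629.718 → ⌈·⌉ = 2630
j=8: r + 7k = 3020.651333… → ⌈·⌉ = 3021
j=9: r + 8k = 3411.584666… → ⌈·⌉ = 3412
j=10: r + 9k = 3802.518 → ⌈·⌉ = 3803
j=11: r + 10k = 4193.451333… → ⌈·⌉ = 4194
j=12: r + 11k = 4584.384666… → ⌈·⌉ = 4585
j=13: r + 12k = 4975.318 → ⌈·⌉ = 4976
j=14: r + 13k = 5366.251333… → ⌈·⌉ = 5367
j=15: r + 14k = 5757.184666… → ⌈·⌉ = 5758

285, 676, 1066, 1457, 1848, 2239, 2630, 3021, 3412, 3803, 4194, 4585, 4976, 5367, 5758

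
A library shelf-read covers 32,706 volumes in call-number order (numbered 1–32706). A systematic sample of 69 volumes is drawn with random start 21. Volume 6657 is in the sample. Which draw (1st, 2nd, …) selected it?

15

k = 32706/69 = 474
position = (6657 − 21)/474 + 1 = 6636/474 + 1 = 14 + 1 = 15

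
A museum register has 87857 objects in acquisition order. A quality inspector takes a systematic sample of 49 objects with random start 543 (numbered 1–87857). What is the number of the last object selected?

86607

k = 87857/49 = 1793
49th selection = r + (49−1)·k = 543 + 48×1793 = 543 + 86064 = 86607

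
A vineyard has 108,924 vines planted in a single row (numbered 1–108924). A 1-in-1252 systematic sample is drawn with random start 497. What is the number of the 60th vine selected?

74365

k = 1252
60th selection = r + (60−1)·k = 497 + 59×1252 = 497 + 73868 = 74365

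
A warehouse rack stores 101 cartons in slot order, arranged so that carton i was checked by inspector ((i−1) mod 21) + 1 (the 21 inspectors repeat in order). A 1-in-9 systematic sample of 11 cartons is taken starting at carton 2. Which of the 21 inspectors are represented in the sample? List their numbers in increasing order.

2, 5, 8, 11, 14, 17, 20

Consecutive selections differ by k = 9, so their inspector numbers differ by 9 mod 21 = 9.
gcd(9, 21) = 3, so the sample visits 21/3 = 7 distinct residues mod 21.
Start 2 is inspector 2; the inspectors hit are 2, 5, 8, 11, 14, 17, 20.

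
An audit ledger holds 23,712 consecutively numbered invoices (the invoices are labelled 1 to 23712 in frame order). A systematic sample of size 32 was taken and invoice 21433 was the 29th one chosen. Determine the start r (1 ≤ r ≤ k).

685

k = 23712/32 = 741
r = 21433 − (29−1)×741 = 21433 − 20748 = 685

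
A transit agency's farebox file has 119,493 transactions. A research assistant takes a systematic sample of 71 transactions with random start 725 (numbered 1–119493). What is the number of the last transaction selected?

k = 119493/71 = 1683
71st selection = r + (71−1)·k = 725 + 70×1683 = 725 + 117810 = 118535

118535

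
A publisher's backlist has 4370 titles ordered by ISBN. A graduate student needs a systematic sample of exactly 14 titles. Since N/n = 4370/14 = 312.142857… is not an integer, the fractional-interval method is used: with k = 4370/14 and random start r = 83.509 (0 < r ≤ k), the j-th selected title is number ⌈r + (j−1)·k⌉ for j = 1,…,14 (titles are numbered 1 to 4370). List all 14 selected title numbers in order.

j=1: r + 0k = 83.509 → ⌈·⌉ = 84
j=2: r + 1k = 395.651857… → ⌈·⌉ = 396
j=3: r + 2k = 707.794714… → ⌈·⌉ = 708
j=4: r + 3k = 1019.937571… → ⌈·⌉ = 1020
j=5: r + 4k = 1332.080428… → ⌈·⌉ = 1333
j=6: r + 5k = 1644.223285… → ⌈·⌉ = 1645
j=7: r + 6k = 1956.366142… → ⌈·⌉ = 1957
j=8: r + 7k = 2268.509 → ⌈·⌉ = 2269
j=9: r + 8k = 2580.651857… → ⌈·⌉ = 2581
j=10: r + 9k = 2892.794714… → ⌈·⌉ = 2893
j=11: r + 10k = 3204.937571… → ⌈·⌉ = 3205
j=12: r + 11k = 3517.080428… → ⌈·⌉ = 3518
j=13: r + 12k = 3829.223285… → ⌈·⌉ = 3830
j=14: r + 13k = 4141.366142… → ⌈·⌉ = 4142

84, 396, 708, 1020, 1333, 1645, 1957, 2269, 2581, 2893, 3205, 3518, 3830, 4142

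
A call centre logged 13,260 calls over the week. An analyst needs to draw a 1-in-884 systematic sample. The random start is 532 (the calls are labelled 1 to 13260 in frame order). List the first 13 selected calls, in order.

call 1: 532
call 2: 532 + 884 = 1416
call 3: 1416 + 884 = 2300
call 4: 2300 + 884 = 3184
call 5: 3184 + 884 = 4068
call 6: 4068 + 884 = 4952
call 7: 4952 + 884 = 5836
call 8: 5836 + 884 = 6720
call 9: 6720 + 884 = 7604
call 10: 7604 + 884 = 8488
call 11: 8488 + 884 = 9372
call 12: 9372 + 884 = 10256
call 13: 10256 + 884 = 11140

532, 1416, 2300, 3184, 4068, 4952, 5836, 6720, 7604, 8488, 9372, 10256, 11140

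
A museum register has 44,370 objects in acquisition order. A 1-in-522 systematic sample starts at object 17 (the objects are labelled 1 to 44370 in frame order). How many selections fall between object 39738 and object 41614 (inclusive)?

k = 522
First selection ≥ 39738: 17 + ⌈(39738−17)/522⌉·522 = 17 + 77×522 = 40211
Last selection ≤ 41614: 17 + ⌊(41614−17)/522⌋·522 = 17 + 79×522 = 41255
Count = 79 − 77 + 1 = 3

3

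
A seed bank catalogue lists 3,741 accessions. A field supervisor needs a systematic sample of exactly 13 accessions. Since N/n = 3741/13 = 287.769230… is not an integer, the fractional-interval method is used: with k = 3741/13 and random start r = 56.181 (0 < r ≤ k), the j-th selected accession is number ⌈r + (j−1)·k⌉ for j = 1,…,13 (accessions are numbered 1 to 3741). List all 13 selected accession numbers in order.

57, 344, 632, 920, 1208, 1496, 1783, 2071, 2359, 2647, 2934, 3222, 3510

j=1: r + 0k = 56.181 → ⌈·⌉ = 57
j=2: r + 1k = 343.950230… → ⌈·⌉ = 344
j=3: r + 2k = 631.719461… → ⌈·⌉ = 632
j=4: r + 3k = 919.488692… → ⌈·⌉ = 920
j=5: r + 4k = 1207.257923… → ⌈·⌉ = 1208
j=6: r + 5k = 1495.027153… → ⌈·⌉ = 1496
j=7: r + 6k = 1782.796384… → ⌈·⌉ = 1783
j=8: r + 7k = 2070.565615… → ⌈·⌉ = 2071
j=9: r + 8k = 2358.334846… → ⌈·⌉ = 2359
j=10: r + 9k = 2646.104076… → ⌈·⌉ = 2647
j=11: r + 10k = 2933.873307… → ⌈·⌉ = 2934
j=12: r + 11k = 3221.642538… → ⌈·⌉ = 3222
j=13: r + 12k = 3509.411769… → ⌈·⌉ = 3510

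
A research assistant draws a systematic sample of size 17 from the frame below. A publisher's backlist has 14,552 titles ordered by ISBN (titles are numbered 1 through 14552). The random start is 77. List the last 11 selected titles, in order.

k = N/n = 14552/17 = 856
7th selection = 77 + 6×856 = 5213
8th: 5213 + 856 = 6069
9th: 6069 + 856 = 6925
10th: 6925 + 856 = 7781
11th: 7781 + 856 = 8637
12th: 8637 + 856 = 9493
13th: 9493 + 856 = 10349
14th: 10349 + 856 = 11205
15th: 11205 + 856 = 12061
16th: 12061 + 856 = 12917
17th: 12917 + 856 = 13773

5213, 6069, 6925, 7781, 8637, 9493, 10349, 11205, 12061, 12917, 13773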